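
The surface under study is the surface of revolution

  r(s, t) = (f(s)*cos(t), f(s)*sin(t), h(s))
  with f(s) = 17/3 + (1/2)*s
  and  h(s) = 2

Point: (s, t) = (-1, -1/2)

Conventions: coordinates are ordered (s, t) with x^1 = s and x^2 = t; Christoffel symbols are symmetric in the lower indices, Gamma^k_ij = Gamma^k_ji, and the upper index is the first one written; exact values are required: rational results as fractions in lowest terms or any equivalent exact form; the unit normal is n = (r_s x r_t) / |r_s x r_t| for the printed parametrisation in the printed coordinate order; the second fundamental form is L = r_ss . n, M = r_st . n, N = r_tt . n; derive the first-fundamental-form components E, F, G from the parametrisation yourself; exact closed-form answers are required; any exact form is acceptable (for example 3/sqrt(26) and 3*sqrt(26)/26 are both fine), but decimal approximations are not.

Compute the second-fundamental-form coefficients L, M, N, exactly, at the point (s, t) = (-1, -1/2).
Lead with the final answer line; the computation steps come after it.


Answer: L = 0, M = 0, N = 0

f = 31/6, f' = 1/2, f'' = 0, h' = 0, h'' = 0
E = 1/4, F = 0, G = 961/36; answer radicand W^2 = 1/4
unnormalised second-form numerators: l = 0, m = 0, n = 0; L = l/sqrt(1/4), and similarly M = m/sqrt(W^2), N = n/sqrt(W^2)


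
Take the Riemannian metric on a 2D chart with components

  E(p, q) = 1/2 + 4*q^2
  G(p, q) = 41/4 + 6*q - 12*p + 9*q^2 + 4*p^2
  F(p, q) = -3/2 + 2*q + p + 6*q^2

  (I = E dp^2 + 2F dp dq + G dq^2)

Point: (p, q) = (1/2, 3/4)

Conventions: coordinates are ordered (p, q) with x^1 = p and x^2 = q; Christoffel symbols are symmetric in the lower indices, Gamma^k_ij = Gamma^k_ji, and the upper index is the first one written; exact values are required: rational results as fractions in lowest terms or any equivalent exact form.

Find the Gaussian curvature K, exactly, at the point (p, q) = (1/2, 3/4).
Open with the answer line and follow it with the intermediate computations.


Answer: K = 1984/677329

E = 11/4, F = 31/8, G = 237/16, EG - F^2 = 823/32 at the point
E_p = 0, E_q = 6, F_p = 1, F_q = 11, G_p = -8, G_q = 39/2
E_qq = 8, F_pq = 0, G_pp = 8
Brioschi: K = (det M1 - det M2) / (EG - F^2)^2 with the standard first/second-derivative matrices M1, M2.
M1 = [[-E_qq/2 + F_pq - G_pp/2, E_p/2, F_p - E_q/2], [F_q - G_p/2, E, F], [G_q/2, F, G]] = [[-8, 0, -2], [15, 11/4, 31/8], [39/4, 31/8, 237/16]]; det M1 = -2147/8
M2 = [[0, E_q/2, G_p/2], [E_q/2, E, F], [G_p/2, F, G]] = [[0, 3, -4], [3, 11/4, 31/8], [-4, 31/8, 237/16]]; det M2 = -4325/16
det M1 - det M2 = 31/16; K = 31/16 / (823/32)^2 = 1984/677329


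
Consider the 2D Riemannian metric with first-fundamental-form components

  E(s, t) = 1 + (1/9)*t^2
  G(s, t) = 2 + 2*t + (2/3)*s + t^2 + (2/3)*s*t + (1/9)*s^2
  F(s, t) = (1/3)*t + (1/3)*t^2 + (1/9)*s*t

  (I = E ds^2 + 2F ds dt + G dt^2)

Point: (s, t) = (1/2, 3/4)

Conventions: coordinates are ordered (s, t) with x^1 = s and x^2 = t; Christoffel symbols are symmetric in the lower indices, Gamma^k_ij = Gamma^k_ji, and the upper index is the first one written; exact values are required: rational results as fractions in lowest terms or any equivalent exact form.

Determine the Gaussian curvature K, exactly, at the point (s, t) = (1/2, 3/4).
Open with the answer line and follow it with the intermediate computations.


Answer: K = -576/116281

E = 17/16, F = 23/48, G = 673/144, EG - F^2 = 341/72 at the point
E_s = 0, E_t = 1/6, F_s = 1/12, F_t = 8/9, G_s = 23/18, G_t = 23/6
E_tt = 2/9, F_st = 1/9, G_ss = 2/9
Evaluate Brioschi's two determinant matrices M1, M2 and divide by (EG - F^2)^2.
M1 = [[-E_tt/2 + F_st - G_ss/2, E_s/2, F_s - E_t/2], [F_t - G_s/2, E, F], [G_t/2, F, G]] = [[-1/9, 0, 0], [1/4, 17/16, 23/48], [23/12, 23/48, 673/144]]; det M1 = -341/648
M2 = [[0, E_t/2, G_s/2], [E_t/2, E, F], [G_s/2, F, G]] = [[0, 1/12, 23/36], [1/12, 17/16, 23/48], [23/36, 23/48, 673/144]]; det M2 = -269/648
det M1 - det M2 = -1/9; K = -1/9 / (341/72)^2 = -576/116281


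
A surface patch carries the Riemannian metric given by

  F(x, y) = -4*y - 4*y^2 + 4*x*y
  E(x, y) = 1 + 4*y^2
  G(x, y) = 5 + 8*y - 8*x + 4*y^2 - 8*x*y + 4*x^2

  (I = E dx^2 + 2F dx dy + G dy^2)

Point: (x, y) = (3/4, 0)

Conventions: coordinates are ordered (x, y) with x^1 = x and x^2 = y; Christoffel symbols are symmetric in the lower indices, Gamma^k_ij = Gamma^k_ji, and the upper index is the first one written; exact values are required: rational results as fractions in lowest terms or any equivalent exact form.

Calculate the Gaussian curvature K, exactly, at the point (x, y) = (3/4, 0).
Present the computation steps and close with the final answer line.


E = 1, F = 0, G = 5/4, EG - F^2 = 5/4 at the point
E_x = 0, E_y = 0, F_x = 0, F_y = -1, G_x = -2, G_y = 2
E_yy = 8, F_xy = 4, G_xx = 8
K follows from Brioschi's formula, (det M1 - det M2)/(EG - F^2)^2.
M1 = [[-E_yy/2 + F_xy - G_xx/2, E_x/2, F_x - E_y/2], [F_y - G_x/2, E, F], [G_y/2, F, G]] = [[-4, 0, 0], [0, 1, 0], [1, 0, 5/4]]; det M1 = -5
M2 = [[0, E_y/2, G_x/2], [E_y/2, E, F], [G_x/2, F, G]] = [[0, 0, -1], [0, 1, 0], [-1, 0, 5/4]]; det M2 = -1
det M1 - det M2 = -4; K = -4 / (5/4)^2 = -64/25

Answer: K = -64/25


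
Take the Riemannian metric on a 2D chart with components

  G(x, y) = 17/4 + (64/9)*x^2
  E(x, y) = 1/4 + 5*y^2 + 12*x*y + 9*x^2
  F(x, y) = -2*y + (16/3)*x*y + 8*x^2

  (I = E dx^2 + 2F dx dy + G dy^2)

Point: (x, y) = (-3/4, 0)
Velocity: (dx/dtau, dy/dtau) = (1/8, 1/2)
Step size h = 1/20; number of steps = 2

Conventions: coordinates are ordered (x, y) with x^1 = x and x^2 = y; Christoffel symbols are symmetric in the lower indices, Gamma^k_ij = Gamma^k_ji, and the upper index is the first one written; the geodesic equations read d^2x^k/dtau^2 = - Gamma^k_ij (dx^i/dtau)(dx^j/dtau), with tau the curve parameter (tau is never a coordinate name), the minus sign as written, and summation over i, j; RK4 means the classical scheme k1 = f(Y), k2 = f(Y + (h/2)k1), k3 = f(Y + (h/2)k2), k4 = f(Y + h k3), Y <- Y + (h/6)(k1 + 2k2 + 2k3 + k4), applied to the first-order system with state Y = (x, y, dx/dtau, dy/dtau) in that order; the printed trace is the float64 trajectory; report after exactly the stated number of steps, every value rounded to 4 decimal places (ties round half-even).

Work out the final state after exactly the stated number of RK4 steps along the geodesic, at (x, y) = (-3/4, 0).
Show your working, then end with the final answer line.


f(Y) = (dx/dtau, dy/dtau, -Gamma^x_ij Y'^i Y'^j, -Gamma^y_ij Y'^i Y'^j) with the Gammas evaluated at the stage position; h = 0.050000; intermediate values shown to 6 dp
step 0: x = -0.7500, y = 0.0000, dx/dtau = 0.1250, dy/dtau = 0.5000
step 1:
  k1: at (x, y) = (-0.750000, 0.000000), (dx/dtau, dy/dtau) = (0.125000, 0.500000); Gamma_xxx = -0.930417, Gamma_xxy = -0.556660, Gamma_xyy = -0.233267, Gamma_yxx = -0.401590, Gamma_yxy = -0.342832, Gamma_yyy = 0.127237; k1 = (0.125000, 0.500000, 0.142437, 0.017320)
  k2: at (x, y) = (-0.746875, 0.012500), (dx/dtau, dy/dtau) = (0.128561, 0.500433); Gamma_xxx = -0.944851, Gamma_xxy = -0.561988, Gamma_xyy = -0.238711, Gamma_yxx = -0.403905, Gamma_yxy = -0.346272, Gamma_yyy = 0.127473; k2 = (0.128561, 0.500433, 0.147710, 0.019308)
  k3: at (x, y) = (-0.746786, 0.012511), (dx/dtau, dy/dtau) = (0.128693, 0.500483); Gamma_xxx = -0.945029, Gamma_xxy = -0.562111, Gamma_xyy = -0.238797, Gamma_yxx = -0.403876, Gamma_yxy = -0.346246, Gamma_yyy = 0.127501; k3 = (0.128693, 0.500483, 0.147875, 0.019354)
  k4: at (x, y) = (-0.743565, 0.025024), (dx/dtau, dy/dtau) = (0.132394, 0.500968); Gamma_xxx = -0.959910, Gamma_xxy = -0.567624, Gamma_xyy = -0.244509, Gamma_yxx = -0.406375, Gamma_yxy = -0.349764, Gamma_yyy = 0.127723; k4 = (0.132394, 0.500968, 0.153485, 0.021465)
  Y <- Y + (h/6)(k1 + 2k2 + 2k3 + k4): x = -0.7436, y = 0.0250, dx/dtau = 0.1324, dy/dtau = 0.5010
step 2:
  k1: at (x, y) = (-0.743567, 0.025023), (dx/dtau, dy/dtau) = (0.132392, 0.500968); Gamma_xxx = -0.959905, Gamma_xxy = -0.567621, Gamma_xyy = -0.244506, Gamma_yxx = -0.406375, Gamma_yxy = -0.349764, Gamma_yyy = 0.127723; k1 = (0.132392, 0.500968, 0.153482, 0.021464)
  k2: at (x, y) = (-0.740258, 0.037548), (dx/dtau, dy/dtau) = (0.136230, 0.501504); Gamma_xxx = -0.975234, Gamma_xxy = -0.573312, Gamma_xyy = -0.250491, Gamma_yxx = -0.409069, Gamma_yxy = -0.353365, Gamma_yyy = 0.127925; k2 = (0.136230, 0.501504, 0.159436, 0.023701)
  k3: at (x, y) = (-0.740162, 0.037561), (dx/dtau, dy/dtau) = (0.136378, 0.501560); Gamma_xxx = -0.975434, Gamma_xxy = -0.573447, Gamma_xyy = -0.250589, Gamma_yxx = -0.409042, Gamma_yxy = -0.353340, Gamma_yyy = 0.127954; k3 = (0.136378, 0.501560, 0.159631, 0.023758)
  k4: at (x, y) = (-0.736749, 0.050101), (dx/dtau, dy/dtau) = (0.140374, 0.502155); Gamma_xxx = -0.991265, Gamma_xxy = -0.579342, Gamma_xyy = -0.256882, Gamma_yxx = -0.411941, Gamma_yxy = -0.357030, Gamma_yyy = 0.128136; k4 = (0.140374, 0.502155, 0.165983, 0.026140)
  Y <- Y + (h/6)(k1 + 2k2 + 2k3 + k4): x = -0.7368, y = 0.0501, dx/dtau = 0.1404, dy/dtau = 0.5022

Answer: x = -0.7368, y = 0.0501, dx/dtau = 0.1404, dy/dtau = 0.5022


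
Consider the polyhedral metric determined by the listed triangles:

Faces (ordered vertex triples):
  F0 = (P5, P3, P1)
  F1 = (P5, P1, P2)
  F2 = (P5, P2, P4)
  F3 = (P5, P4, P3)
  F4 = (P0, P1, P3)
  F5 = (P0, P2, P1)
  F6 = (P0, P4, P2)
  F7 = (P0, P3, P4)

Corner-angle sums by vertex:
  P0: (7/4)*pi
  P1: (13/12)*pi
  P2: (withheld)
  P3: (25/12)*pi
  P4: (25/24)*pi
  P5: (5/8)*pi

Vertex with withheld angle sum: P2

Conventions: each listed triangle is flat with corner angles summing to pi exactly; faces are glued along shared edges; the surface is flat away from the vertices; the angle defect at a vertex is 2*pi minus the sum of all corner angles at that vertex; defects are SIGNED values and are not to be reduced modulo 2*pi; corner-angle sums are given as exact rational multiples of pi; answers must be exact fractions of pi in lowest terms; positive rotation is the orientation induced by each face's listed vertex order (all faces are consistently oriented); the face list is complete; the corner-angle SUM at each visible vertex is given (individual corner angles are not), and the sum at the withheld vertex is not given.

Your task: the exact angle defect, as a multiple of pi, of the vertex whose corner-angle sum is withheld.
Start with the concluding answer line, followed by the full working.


Answer: defect(P2) = (7/12)*pi

V = 6, E = 12, F = 8; chi = V - E + F = 2
Gauss-Bonnet: total defect = 2*pi*chi = 4*pi; visible defects sum to (41/12)*pi


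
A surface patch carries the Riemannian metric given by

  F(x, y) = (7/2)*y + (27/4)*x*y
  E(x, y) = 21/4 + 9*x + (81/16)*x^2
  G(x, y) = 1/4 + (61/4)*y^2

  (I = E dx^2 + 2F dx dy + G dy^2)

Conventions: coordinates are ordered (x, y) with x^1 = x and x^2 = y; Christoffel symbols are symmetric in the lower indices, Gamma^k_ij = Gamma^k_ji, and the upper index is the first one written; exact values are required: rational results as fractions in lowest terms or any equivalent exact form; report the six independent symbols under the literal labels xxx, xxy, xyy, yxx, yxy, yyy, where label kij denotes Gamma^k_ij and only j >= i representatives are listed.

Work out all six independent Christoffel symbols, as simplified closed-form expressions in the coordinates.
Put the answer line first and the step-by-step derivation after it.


Answer: Gamma_xxx = (2025*x*y^2 + 81*x + 2880*y^2 + 72)/(2025*x^2*y^2 + 81*x^2 + 5760*x*y^2 + 144*x + 4340*y^2 + 84), Gamma_xxy = 0, Gamma_xyy = (108*x + 56)/(2025*x^2*y^2 + 81*x^2 + 5760*x*y^2 + 144*x + 4340*y^2 + 84), Gamma_yxx = (810*x*y + 1260*y)/(2025*x^2*y^2 + 81*x^2 + 5760*x*y^2 + 144*x + 4340*y^2 + 84), Gamma_yxy = 0, Gamma_yyy = (2025*x^2*y + 5760*x*y + 4340*y)/(2025*x^2*y^2 + 81*x^2 + 5760*x*y^2 + 144*x + 4340*y^2 + 84)

E = 21/4 + 9*x + (81/16)*x^2; F = (7/2)*y + (27/4)*x*y; G = 1/4 + (61/4)*y^2
Gamma^k_ij = (1/2) g^{kl} (d_i g_jl + d_j g_il - d_l g_ij), with g^inv = (1/(EG-F^2)) [[G, -F], [-F, E]]
first partials: E_x = 9 + (81/8)*x, E_y = 0, F_x = (27/4)*y, F_y = 7/2 + (27/4)*x, G_x = 0, G_y = (61/2)*y
D = EG - F^2 = 21/16 + (9/4)*x + (1085/16)*y^2 + (81/64)*x^2 + 90*x*y^2 + (2025/64)*x^2*y^2
expanded: Gamma^x_xx = (G E_x - 2F F_x + F E_y)/(2D), Gamma^x_xy = (G E_y - F G_x)/(2D), Gamma^x_yy = (2G F_y - G G_x - F G_y)/(2D), Gamma^y_xx = (2E F_x - E E_y - F E_x)/(2D), Gamma^y_xy = (E G_x - F E_y)/(2D), Gamma^y_yy = (E G_y - 2F F_y + F G_x)/(2D); substitute and cancel common factors


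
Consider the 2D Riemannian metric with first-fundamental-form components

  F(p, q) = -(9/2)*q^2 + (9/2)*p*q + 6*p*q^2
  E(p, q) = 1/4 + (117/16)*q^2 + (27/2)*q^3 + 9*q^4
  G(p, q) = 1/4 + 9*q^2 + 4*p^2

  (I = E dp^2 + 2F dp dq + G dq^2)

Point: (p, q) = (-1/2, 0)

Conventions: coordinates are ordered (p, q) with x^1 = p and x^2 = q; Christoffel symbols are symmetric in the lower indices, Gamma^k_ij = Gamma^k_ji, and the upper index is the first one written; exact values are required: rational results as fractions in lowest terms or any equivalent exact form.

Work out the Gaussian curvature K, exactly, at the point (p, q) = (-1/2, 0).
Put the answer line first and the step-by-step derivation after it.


Answer: K = -289/25

E = 1/4, F = 0, G = 5/4, EG - F^2 = 5/16 at the point
E_p = 0, E_q = 0, F_p = 0, F_q = -9/4, G_p = -4, G_q = 0
E_qq = 117/8, F_pq = 9/2, G_pp = 8
K follows from Brioschi's formula, (det M1 - det M2)/(EG - F^2)^2.
M1 = [[-E_qq/2 + F_pq - G_pp/2, E_p/2, F_p - E_q/2], [F_q - G_p/2, E, F], [G_q/2, F, G]] = [[-109/16, 0, 0], [-1/4, 1/4, 0], [0, 0, 5/4]]; det M1 = -545/256
M2 = [[0, E_q/2, G_p/2], [E_q/2, E, F], [G_p/2, F, G]] = [[0, 0, -2], [0, 1/4, 0], [-2, 0, 5/4]]; det M2 = -1
det M1 - det M2 = -289/256; K = -289/256 / (5/16)^2 = -289/25


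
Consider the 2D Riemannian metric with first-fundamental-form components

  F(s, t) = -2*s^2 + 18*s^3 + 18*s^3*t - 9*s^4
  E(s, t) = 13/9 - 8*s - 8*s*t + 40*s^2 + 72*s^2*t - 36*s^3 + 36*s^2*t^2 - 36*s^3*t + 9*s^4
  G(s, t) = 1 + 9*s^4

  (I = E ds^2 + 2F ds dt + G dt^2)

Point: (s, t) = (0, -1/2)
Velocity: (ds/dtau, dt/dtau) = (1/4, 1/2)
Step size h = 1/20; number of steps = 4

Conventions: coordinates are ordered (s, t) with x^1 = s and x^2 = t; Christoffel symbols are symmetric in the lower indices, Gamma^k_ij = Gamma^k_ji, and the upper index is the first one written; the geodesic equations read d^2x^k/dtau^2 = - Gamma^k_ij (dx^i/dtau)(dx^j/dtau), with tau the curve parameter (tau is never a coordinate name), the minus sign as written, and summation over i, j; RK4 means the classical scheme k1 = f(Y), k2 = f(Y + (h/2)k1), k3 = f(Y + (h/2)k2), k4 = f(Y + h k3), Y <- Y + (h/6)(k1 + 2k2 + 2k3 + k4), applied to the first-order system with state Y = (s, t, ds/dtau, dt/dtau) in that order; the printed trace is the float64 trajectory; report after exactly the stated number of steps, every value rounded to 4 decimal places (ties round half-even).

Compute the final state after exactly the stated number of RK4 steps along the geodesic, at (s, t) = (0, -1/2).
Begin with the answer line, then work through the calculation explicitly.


Answer: s = 0.0520, t = -0.4000, ds/dtau = 0.2718, dt/dtau = 0.4999

f(Y) = (ds/dtau, dt/dtau, -Gamma^s_ij Y'^i Y'^j, -Gamma^t_ij Y'^i Y'^j) with the Gammas evaluated at the stage position; h = 0.050000; intermediate values shown to 6 dp
step 0: s = 0.0000, t = -0.5000, ds/dtau = 0.2500, dt/dtau = 0.5000
step 1:
  k1: at (s, t) = (0.000000, -0.500000), (ds/dtau, dt/dtau) = (0.250000, 0.500000); Gamma_sss = -1.384615, Gamma_sst = 0.000000, Gamma_stt = 0.000000, Gamma_tss = 0.000000, Gamma_tst = 0.000000, Gamma_ttt = 0.000000; k1 = (0.250000, 0.500000, 0.086538, 0.000000)
  k2: at (s, t) = (0.006250, -0.487500), (ds/dtau, dt/dtau) = (0.252163, 0.500000); Gamma_sss = -1.385840, Gamma_sst = -0.017109, Gamma_stt = 0.000000, Gamma_tss = 0.000251, Gamma_tst = 0.000003, Gamma_ttt = 0.000000; k2 = (0.252163, 0.500000, 0.092435, -0.000017)
  k3: at (s, t) = (0.006304, -0.487500), (ds/dtau, dt/dtau) = (0.252311, 0.500000); Gamma_sss = -1.385548, Gamma_sst = -0.017255, Gamma_stt = 0.000000, Gamma_tss = 0.000255, Gamma_tst = 0.000003, Gamma_ttt = 0.000000; k3 = (0.252311, 0.500000, 0.092559, -0.000017)
  k4: at (s, t) = (0.012616, -0.475000), (ds/dtau, dt/dtau) = (0.254628, 0.499999); Gamma_sss = -1.384030, Gamma_sst = -0.034077, Gamma_stt = 0.000000, Gamma_tss = 0.001053, Gamma_tst = 0.000026, Gamma_ttt = 0.000000; k4 = (0.254628, 0.499999, 0.098411, -0.000075)
  Y <- Y + (h/6)(k1 + 2k2 + 2k3 + k4): s = 0.0126, t = -0.4750, ds/dtau = 0.2546, dt/dtau = 0.5000
step 2:
  k1: at (s, t) = (0.012613, -0.475000), (ds/dtau, dt/dtau) = (0.254624, 0.499999); Gamma_sss = -1.384043, Gamma_sst = -0.034070, Gamma_stt = 0.000000, Gamma_tss = 0.001053, Gamma_tst = 0.000026, Gamma_ttt = 0.000000; k1 = (0.254624, 0.499999, 0.098408, -0.000075)
  k2: at (s, t) = (0.018979, -0.462500), (ds/dtau, dt/dtau) = (0.257085, 0.499997); Gamma_sss = -1.379513, Gamma_sst = -0.050492, Gamma_stt = 0.000000, Gamma_tss = 0.002458, Gamma_tst = 0.000090, Gamma_ttt = 0.000000; k2 = (0.257085, 0.499997, 0.104156, -0.000186)
  k3: at (s, t) = (0.019040, -0.462500), (ds/dtau, dt/dtau) = (0.257228, 0.499994); Gamma_sss = -1.379148, Gamma_sst = -0.050649, Gamma_stt = 0.000000, Gamma_tss = 0.002474, Gamma_tst = 0.000091, Gamma_ttt = 0.000000; k3 = (0.257228, 0.499994, 0.104281, -0.000187)
  k4: at (s, t) = (0.025475, -0.450000), (ds/dtau, dt/dtau) = (0.259839, 0.499989); Gamma_sss = -1.371141, Gamma_sst = -0.066592, Gamma_stt = 0.000000, Gamma_tss = 0.004567, Gamma_tst = 0.000222, Gamma_ttt = 0.000000; k4 = (0.259839, 0.499989, 0.109877, -0.000366)
  Y <- Y + (h/6)(k1 + 2k2 + 2k3 + k4): s = 0.0255, t = -0.4500, ds/dtau = 0.2598, dt/dtau = 0.5000
step 3:
  k1: at (s, t) = (0.025472, -0.450000), (ds/dtau, dt/dtau) = (0.259834, 0.499989); Gamma_sss = -1.371156, Gamma_sst = -0.066586, Gamma_stt = 0.000000, Gamma_tss = 0.004566, Gamma_tst = 0.000222, Gamma_ttt = 0.000000; k1 = (0.259834, 0.499989, 0.109873, -0.000366)
  k2: at (s, t) = (0.031968, -0.437501), (ds/dtau, dt/dtau) = (0.262581, 0.499980); Gamma_sss = -1.359337, Gamma_sst = -0.081909, Gamma_stt = 0.000000, Gamma_tss = 0.007418, Gamma_tst = 0.000447, Gamma_ttt = 0.000000; k2 = (0.262581, 0.499980, 0.115231, -0.000629)
  k3: at (s, t) = (0.032037, -0.437501), (ds/dtau, dt/dtau) = (0.262715, 0.499973); Gamma_sss = -1.358885, Gamma_sst = -0.082068, Gamma_stt = 0.000000, Gamma_tss = 0.007450, Gamma_tst = 0.000450, Gamma_ttt = 0.000000; k3 = (0.262715, 0.499973, 0.115349, -0.000632)
  k4: at (s, t) = (0.038608, -0.425002), (ds/dtau, dt/dtau) = (0.265602, 0.499957); Gamma_sss = -1.342701, Gamma_sst = -0.096644, Gamma_stt = 0.000000, Gamma_tss = 0.011161, Gamma_tst = 0.000803, Gamma_ttt = 0.000000; k4 = (0.265602, 0.499957, 0.120386, -0.001001)
  Y <- Y + (h/6)(k1 + 2k2 + 2k3 + k4): s = 0.0386, t = -0.4250, ds/dtau = 0.2656, dt/dtau = 0.5000
step 4:
  k1: at (s, t) = (0.038606, -0.425001), (ds/dtau, dt/dtau) = (0.265596, 0.499957); Gamma_sss = -1.342716, Gamma_sst = -0.096639, Gamma_stt = 0.000000, Gamma_tss = 0.011160, Gamma_tst = 0.000803, Gamma_ttt = 0.000000; k1 = (0.265596, 0.499957, 0.120382, -0.001001)
  k2: at (s, t) = (0.045246, -0.412503), (ds/dtau, dt/dtau) = (0.268606, 0.499932); Gamma_sss = -1.321758, Gamma_sst = -0.110288, Gamma_stt = 0.000000, Gamma_tss = 0.015814, Gamma_tst = 0.001320, Gamma_ttt = 0.000000; k2 = (0.268606, 0.499932, 0.124983, -0.001495)
  k3: at (s, t) = (0.045321, -0.412503), (ds/dtau, dt/dtau) = (0.268721, 0.499919); Gamma_sss = -1.321206, Gamma_sst = -0.110441, Gamma_stt = 0.000000, Gamma_tss = 0.015868, Gamma_tst = 0.001326, Gamma_ttt = 0.000000; k3 = (0.268721, 0.499919, 0.125078, -0.001502)
  k4: at (s, t) = (0.052042, -0.400006), (ds/dtau, dt/dtau) = (0.271850, 0.499881); Gamma_sss = -1.294835, Gamma_sst = -0.122977, Gamma_stt = 0.000000, Gamma_tss = 0.021583, Gamma_tst = 0.002050, Gamma_ttt = 0.000000; k4 = (0.271850, 0.499881, 0.129115, -0.002152)
  Y <- Y + (h/6)(k1 + 2k2 + 2k3 + k4): s = 0.0520, t = -0.4000, ds/dtau = 0.2718, dt/dtau = 0.4999


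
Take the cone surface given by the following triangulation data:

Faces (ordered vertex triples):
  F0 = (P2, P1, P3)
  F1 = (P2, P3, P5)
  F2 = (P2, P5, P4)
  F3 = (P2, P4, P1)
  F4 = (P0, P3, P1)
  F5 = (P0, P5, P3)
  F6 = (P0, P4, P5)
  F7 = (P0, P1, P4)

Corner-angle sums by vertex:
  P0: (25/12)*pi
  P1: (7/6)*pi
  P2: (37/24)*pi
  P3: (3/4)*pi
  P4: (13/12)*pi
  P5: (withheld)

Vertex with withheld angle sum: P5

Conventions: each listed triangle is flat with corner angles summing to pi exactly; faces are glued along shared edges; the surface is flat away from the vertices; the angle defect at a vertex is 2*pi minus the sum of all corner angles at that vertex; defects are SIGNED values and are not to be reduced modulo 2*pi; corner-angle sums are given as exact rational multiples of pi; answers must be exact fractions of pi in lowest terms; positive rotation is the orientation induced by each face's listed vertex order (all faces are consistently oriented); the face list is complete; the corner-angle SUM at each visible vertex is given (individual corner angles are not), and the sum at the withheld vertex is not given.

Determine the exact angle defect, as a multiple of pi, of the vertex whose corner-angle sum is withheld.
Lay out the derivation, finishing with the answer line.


V = 6, E = 12, F = 8; chi = V - E + F = 2
Gauss-Bonnet: total defect = 2*pi*chi = 4*pi; visible defects sum to (27/8)*pi

Answer: defect(P5) = (5/8)*pi


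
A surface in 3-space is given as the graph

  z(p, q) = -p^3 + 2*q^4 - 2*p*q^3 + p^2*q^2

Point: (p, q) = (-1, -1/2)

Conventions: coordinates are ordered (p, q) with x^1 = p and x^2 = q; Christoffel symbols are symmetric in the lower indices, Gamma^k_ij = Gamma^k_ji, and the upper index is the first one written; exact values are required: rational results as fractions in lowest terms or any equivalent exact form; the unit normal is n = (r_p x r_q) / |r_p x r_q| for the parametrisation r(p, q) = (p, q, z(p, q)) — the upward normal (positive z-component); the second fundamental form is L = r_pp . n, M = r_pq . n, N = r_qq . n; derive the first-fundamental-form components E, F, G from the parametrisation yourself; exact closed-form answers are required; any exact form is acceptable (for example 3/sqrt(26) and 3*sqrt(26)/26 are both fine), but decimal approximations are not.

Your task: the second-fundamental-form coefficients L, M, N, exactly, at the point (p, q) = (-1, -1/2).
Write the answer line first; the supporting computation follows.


Answer: L = 26*sqrt(21)/63, M = 2*sqrt(21)/63, N = 8*sqrt(21)/63

z_p = -13/4, z_q = -1/2, z_pp = 13/2, z_pq = 1/2, z_qq = 2
E = 185/16, F = 13/8, G = 5/4; answer radicand W^2 = 189/16
unnormalised second-form numerators: l = 13/2, m = 1/2, n = 2; L = l/sqrt(189/16), and similarly M = m/sqrt(W^2), N = n/sqrt(W^2)


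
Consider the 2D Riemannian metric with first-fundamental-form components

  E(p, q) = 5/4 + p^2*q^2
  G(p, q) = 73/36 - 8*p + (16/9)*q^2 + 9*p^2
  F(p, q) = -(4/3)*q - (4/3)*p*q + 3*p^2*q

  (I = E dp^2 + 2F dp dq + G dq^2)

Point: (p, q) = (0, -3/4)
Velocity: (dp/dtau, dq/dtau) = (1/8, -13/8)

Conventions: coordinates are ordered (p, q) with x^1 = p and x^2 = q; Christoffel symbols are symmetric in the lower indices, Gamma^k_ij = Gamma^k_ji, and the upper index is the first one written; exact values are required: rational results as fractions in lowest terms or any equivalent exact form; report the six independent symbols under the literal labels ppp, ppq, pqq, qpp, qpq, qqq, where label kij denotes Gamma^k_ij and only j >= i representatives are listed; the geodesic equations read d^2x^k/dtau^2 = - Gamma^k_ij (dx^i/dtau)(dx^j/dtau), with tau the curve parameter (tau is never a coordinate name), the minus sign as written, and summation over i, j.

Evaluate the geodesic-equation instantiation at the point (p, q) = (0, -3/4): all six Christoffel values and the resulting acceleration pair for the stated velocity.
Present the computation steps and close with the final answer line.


E = 5/4, F = 1, G = 109/36 at the point
E_p = 0, E_q = 0, F_p = 1, F_q = -4/3, G_p = -8, G_q = -8/3
EG - F^2 = 401/144;  g^inv = (144/401) * [[109/36, -1], [-1, 5/4]]
first-kind symbols [ij,l] = (1/2)(d_i g_jl + d_j g_il - d_l g_ij): [pp,p] = E_p/2 = 0, [pp,q] = F_p - E_q/2 = 1, [pq,p] = E_q/2 = 0, [pq,q] = G_p/2 = -4, [qq,p] = F_q - G_p/2 = 8/3, [qq,q] = G_q/2 = -4/3
Gamma^p_ij = (G*[ij,p] - F*[ij,q])/(EG - F^2), Gamma^q_ij = (E*[ij,q] - F*[ij,p])/(EG - F^2)
Gamma_ppp = -144/401, Gamma_ppq = 576/401, Gamma_pqq = 4064/1203, Gamma_qpp = 180/401, Gamma_qpq = -720/401, Gamma_qqq = -624/401
d^2p/dtau^2 = -(Gamma_ppp*(1/8)^2 + 2*Gamma_ppq*(1/8)*(-13/8) + Gamma_pqq*(-13/8)^2) = -40091/4812
d^2q/dtau^2 = -(Gamma_qpp*(1/8)^2 + 2*Gamma_qpq*(1/8)*(-13/8) + Gamma_qqq*(-13/8)^2) = 21639/6416

Answer: Gamma_ppp = -144/401, Gamma_ppq = 576/401, Gamma_pqq = 4064/1203, Gamma_qpp = 180/401, Gamma_qpq = -720/401, Gamma_qqq = -624/401; accelerations (d^2p/dtau^2, d^2q/dtau^2) = (-40091/4812, 21639/6416)


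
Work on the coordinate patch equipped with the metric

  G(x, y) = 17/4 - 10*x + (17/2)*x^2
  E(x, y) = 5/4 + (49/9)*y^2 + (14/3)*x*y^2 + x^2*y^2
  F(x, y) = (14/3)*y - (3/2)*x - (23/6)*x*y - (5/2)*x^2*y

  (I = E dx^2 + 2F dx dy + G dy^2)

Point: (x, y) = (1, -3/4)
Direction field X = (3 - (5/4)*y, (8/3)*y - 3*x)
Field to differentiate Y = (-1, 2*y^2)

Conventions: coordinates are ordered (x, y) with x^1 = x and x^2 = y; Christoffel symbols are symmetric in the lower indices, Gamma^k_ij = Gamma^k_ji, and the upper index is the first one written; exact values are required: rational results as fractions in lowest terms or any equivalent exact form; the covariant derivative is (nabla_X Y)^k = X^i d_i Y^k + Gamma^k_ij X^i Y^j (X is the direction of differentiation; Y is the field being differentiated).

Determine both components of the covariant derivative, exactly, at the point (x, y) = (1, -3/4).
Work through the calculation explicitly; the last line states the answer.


E = 15/2, F = -1/4, G = 11/4 at the point
E_x = 15/4, E_y = -50/3, F_x = 41/8, F_y = -5/3, G_x = 7, G_y = 0
EG - F^2 = 329/16;  g^inv = (16/329) * [[11/4, 1/4], [1/4, 15/2]]
first-kind symbols [ij,l] = (1/2)(d_i g_jl + d_j g_il - d_l g_ij): [xx,x] = E_x/2 = 15/8, [xx,y] = F_x - E_y/2 = 323/24, [xy,x] = E_y/2 = -25/3, [xy,y] = G_x/2 = 7/2, [yy,x] = F_y - G_x/2 = -31/6, [yy,y] = G_y/2 = 0
Gamma^x_ij = (G*[ij,x] - F*[ij,y])/(EG - F^2), Gamma^y_ij = (E*[ij,y] - F*[ij,x])/(EG - F^2)
Gamma_xxx = 409/987, Gamma_xxy = -1058/987, Gamma_xyy = -682/987, Gamma_yxx = 3245/658, Gamma_yxy = 1160/987, Gamma_yyy = -62/987
X = (63/16, -5), Y = (-1, 9/8) at the point

Answer: (nabla_X Y)^x = -496051/63168, (nabla_X Y)^y = 221645/31584


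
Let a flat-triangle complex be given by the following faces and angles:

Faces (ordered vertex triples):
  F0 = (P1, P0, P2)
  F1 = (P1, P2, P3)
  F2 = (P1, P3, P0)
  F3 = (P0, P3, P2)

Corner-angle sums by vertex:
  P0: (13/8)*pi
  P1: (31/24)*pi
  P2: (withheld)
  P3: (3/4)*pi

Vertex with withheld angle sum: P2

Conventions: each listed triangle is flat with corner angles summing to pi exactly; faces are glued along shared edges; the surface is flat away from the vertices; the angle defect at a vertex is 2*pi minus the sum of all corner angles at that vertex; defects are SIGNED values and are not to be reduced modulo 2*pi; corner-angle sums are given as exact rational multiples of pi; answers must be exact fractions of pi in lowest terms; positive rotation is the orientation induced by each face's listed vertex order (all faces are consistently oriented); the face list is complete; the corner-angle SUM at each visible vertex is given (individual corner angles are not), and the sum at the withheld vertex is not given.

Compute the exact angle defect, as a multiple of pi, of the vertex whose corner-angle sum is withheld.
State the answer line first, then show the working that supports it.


Answer: defect(P2) = (5/3)*pi

V = 4, E = 6, F = 4; chi = V - E + F = 2
Gauss-Bonnet: total defect = 2*pi*chi = 4*pi; visible defects sum to (7/3)*pi


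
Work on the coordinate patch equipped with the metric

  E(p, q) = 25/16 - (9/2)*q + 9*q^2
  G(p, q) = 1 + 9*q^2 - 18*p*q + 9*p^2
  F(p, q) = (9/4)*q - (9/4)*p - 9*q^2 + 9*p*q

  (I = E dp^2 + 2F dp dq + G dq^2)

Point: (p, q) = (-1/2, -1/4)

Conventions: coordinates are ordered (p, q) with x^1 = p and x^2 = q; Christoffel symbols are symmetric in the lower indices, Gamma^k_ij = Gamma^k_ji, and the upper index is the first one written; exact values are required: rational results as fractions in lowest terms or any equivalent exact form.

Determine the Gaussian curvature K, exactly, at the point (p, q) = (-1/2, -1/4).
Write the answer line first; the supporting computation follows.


Answer: K = -2304/3721

E = 13/4, F = 9/8, G = 25/16, EG - F^2 = 61/16 at the point
E_p = 0, E_q = -9, F_p = -9/2, F_q = 9/4, G_p = -9/2, G_q = 9/2
E_qq = 18, F_pq = 9, G_pp = 18
Using the Brioschi determinant formula for K from the metric derivatives:
M1 = [[-E_qq/2 + F_pq - G_pp/2, E_p/2, F_p - E_q/2], [F_q - G_p/2, E, F], [G_q/2, F, G]] = [[-9, 0, 0], [9/2, 13/4, 9/8], [9/4, 9/8, 25/16]]; det M1 = -549/16
M2 = [[0, E_q/2, G_p/2], [E_q/2, E, F], [G_p/2, F, G]] = [[0, -9/2, -9/4], [-9/2, 13/4, 9/8], [-9/4, 9/8, 25/16]]; det M2 = -405/16
det M1 - det M2 = -9; K = -9 / (61/16)^2 = -2304/3721


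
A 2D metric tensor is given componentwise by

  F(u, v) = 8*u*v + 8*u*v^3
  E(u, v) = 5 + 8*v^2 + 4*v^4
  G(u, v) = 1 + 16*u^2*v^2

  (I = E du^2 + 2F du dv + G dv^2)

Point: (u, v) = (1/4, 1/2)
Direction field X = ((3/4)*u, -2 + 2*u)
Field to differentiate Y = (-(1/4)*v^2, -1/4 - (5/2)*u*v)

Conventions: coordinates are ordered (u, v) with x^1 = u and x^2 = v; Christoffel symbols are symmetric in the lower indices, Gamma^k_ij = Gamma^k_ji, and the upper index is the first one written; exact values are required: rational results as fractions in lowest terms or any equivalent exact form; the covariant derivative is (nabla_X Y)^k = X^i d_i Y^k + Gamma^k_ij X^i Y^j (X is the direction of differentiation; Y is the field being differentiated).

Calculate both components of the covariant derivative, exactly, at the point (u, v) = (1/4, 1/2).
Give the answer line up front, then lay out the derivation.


Answer: (nabla_X Y)^u = 83/128, (nabla_X Y)^v = 97/128

E = 29/4, F = 5/4, G = 5/4 at the point
E_u = 0, E_v = 10, F_u = 5, F_v = 7/2, G_u = 2, G_v = 1
EG - F^2 = 15/2;  g^inv = (2/15) * [[5/4, -5/4], [-5/4, 29/4]]
first-kind symbols [ij,l] = (1/2)(d_i g_jl + d_j g_il - d_l g_ij): [uu,u] = E_u/2 = 0, [uu,v] = F_u - E_v/2 = 0, [uv,u] = E_v/2 = 5, [uv,v] = G_u/2 = 1, [vv,u] = F_v - G_u/2 = 5/2, [vv,v] = G_v/2 = 1/2
Gamma^u_ij = (G*[ij,u] - F*[ij,v])/(EG - F^2), Gamma^v_ij = (E*[ij,v] - F*[ij,u])/(EG - F^2)
Gamma_uuu = 0, Gamma_uuv = 2/3, Gamma_uvv = 1/3, Gamma_vuu = 0, Gamma_vuv = 2/15, Gamma_vvv = 1/15
X = (3/16, -3/2), Y = (-1/16, -9/16) at the point


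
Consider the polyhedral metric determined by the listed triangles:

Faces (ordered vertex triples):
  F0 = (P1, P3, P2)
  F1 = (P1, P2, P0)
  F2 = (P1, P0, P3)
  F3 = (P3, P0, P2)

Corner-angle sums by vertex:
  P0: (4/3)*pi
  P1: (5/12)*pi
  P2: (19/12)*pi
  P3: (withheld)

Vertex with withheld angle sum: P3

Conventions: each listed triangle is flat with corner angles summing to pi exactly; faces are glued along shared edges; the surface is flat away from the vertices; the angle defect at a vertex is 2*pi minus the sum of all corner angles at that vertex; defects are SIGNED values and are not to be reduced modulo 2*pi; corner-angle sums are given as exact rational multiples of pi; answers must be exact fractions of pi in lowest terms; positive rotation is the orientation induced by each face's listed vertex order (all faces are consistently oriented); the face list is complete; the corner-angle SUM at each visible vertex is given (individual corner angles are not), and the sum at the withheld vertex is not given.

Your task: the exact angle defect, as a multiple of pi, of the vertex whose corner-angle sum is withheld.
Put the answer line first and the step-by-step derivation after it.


Answer: defect(P3) = (4/3)*pi

V = 4, E = 6, F = 4; chi = V - E + F = 2
Gauss-Bonnet: total defect = 2*pi*chi = 4*pi; visible defects sum to (8/3)*pi


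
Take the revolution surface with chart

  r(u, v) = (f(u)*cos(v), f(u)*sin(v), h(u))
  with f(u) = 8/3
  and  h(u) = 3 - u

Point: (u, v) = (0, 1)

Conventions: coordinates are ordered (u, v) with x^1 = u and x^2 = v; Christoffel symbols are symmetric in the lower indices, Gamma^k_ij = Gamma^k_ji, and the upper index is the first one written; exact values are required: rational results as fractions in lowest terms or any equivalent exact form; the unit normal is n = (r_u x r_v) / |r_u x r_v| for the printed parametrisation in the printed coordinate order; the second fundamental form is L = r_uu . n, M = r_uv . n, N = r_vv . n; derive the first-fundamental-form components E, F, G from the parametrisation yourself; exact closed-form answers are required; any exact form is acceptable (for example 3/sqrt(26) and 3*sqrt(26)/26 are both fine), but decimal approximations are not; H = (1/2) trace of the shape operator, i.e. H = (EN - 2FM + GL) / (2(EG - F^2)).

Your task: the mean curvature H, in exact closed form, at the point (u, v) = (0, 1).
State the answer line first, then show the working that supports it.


Answer: H = -3/16

f = 8/3, f' = 0, f'' = 0, h' = -1, h'' = 0
E = 1, F = 0, G = 64/9; answer radicand W^2 = 1
unnormalised second-form numerators: l = 0, m = 0, n = -8/3; L = l/sqrt(1), and similarly M = m/sqrt(W^2), N = n/sqrt(W^2)
H = (E*n - 2*F*m + G*l) / (2*(EG - F^2)*sqrt(W^2)); E*n - 2*F*m + G*l = -8/3, EG - F^2 = 64/9, so H = (-3/16)/sqrt(1)


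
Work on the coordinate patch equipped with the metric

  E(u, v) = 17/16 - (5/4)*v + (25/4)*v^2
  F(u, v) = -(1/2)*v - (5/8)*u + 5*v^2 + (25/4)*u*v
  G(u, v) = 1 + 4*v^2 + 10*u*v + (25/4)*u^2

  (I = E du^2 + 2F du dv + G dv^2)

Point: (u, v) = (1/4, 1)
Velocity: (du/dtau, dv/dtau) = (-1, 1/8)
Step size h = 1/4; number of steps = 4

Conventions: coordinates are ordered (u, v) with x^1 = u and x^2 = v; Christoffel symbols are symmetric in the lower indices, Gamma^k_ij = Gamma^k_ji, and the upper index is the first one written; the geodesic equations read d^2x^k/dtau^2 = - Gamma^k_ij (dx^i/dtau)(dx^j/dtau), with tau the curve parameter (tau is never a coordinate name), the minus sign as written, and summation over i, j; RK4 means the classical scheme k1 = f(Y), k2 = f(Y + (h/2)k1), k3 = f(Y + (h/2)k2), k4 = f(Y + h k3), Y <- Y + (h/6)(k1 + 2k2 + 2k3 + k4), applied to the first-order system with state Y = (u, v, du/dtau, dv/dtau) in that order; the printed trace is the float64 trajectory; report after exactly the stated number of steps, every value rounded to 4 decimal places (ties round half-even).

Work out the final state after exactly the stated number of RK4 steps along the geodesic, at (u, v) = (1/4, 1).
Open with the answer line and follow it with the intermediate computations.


Answer: u = -0.6645, v = 1.1897, du/dtau = -0.7997, dv/dtau = 0.2453

f(Y) = (du/dtau, dv/dtau, -Gamma^u_ij Y'^i Y'^j, -Gamma^v_ij Y'^i Y'^j) with the Gammas evaluated at the stage position; h = 0.250000; intermediate values shown to 6 dp
step 0: u = 0.2500, v = 1.0000, du/dtau = -1.0000, dv/dtau = 0.1250
step 1:
  k1: at (u, v) = (0.250000, 1.000000), (du/dtau, dv/dtau) = (-1.000000, 0.125000); Gamma_uuu = 0.000000, Gamma_uuv = 0.434258, Gamma_uvv = 0.347407, Gamma_vuu = 0.000000, Gamma_vuv = 0.506634, Gamma_vvv = 0.405308; k1 = (-1.000000, 0.125000, 0.103136, 0.120326)
  k2: at (u, v) = (0.125000, 1.015625), (du/dtau, dv/dtau) = (-0.987108, 0.140041); Gamma_uuu = 0.000000, Gamma_uuv = 0.487741, Gamma_uvv = 0.390193, Gamma_vuu = 0.000000, Gamma_vuv = 0.499394, Gamma_vvv = 0.399515; k2 = (-0.987108, 0.140041, 0.127194, 0.130233)
  k3: at (u, v) = (0.126612, 1.017505), (du/dtau, dv/dtau) = (-0.984101, 0.141279); Gamma_uuu = 0.000000, Gamma_uuv = 0.486334, Gamma_uvv = 0.389067, Gamma_vuu = 0.000000, Gamma_vuv = 0.498584, Gamma_vvv = 0.398867; k3 = (-0.984101, 0.141279, 0.127467, 0.130678)
  k4: at (u, v) = (0.003975, 1.035320), (du/dtau, dv/dtau) = (-0.968133, 0.157669); Gamma_uuu = 0.000000, Gamma_uuv = 0.541451, Gamma_uvv = 0.433161, Gamma_vuu = 0.000000, Gamma_vuv = 0.481774, Gamma_vvv = 0.385419; k4 = (-0.968133, 0.157669, 0.154531, 0.137499)
  Y <- Y + (h/6)(k1 + 2k2 + 2k3 + k4): u = 0.0037, v = 1.0352, du/dtau = -0.9680, dv/dtau = 0.1575
step 2:
  k1: at (u, v) = (0.003727, 1.035221), (du/dtau, dv/dtau) = (-0.968042, 0.157485); Gamma_uuu = 0.000000, Gamma_uuv = 0.541623, Gamma_uvv = 0.433298, Gamma_vuu = 0.000000, Gamma_vuv = 0.481788, Gamma_vvv = 0.385430; k1 = (-0.968042, 0.157485, 0.154397, 0.137340)
  k2: at (u, v) = (-0.117278, 1.054907), (du/dtau, dv/dtau) = (-0.948742, 0.174653); Gamma_uuu = 0.000000, Gamma_uuv = 0.596868, Gamma_uvv = 0.477494, Gamma_vuu = 0.000000, Gamma_vuv = 0.454193, Gamma_vvv = 0.363355; k2 = (-0.948742, 0.174653, 0.183237, 0.139436)
  k3: at (u, v) = (-0.114866, 1.057053), (du/dtau, dv/dtau) = (-0.945137, 0.174915); Gamma_uuu = 0.000000, Gamma_uuv = 0.594449, Gamma_uvv = 0.475559, Gamma_vuu = 0.000000, Gamma_vuv = 0.453903, Gamma_vvv = 0.363122; k3 = (-0.945137, 0.174915, 0.181997, 0.138967)
  k4: at (u, v) = (-0.232557, 1.078950), (du/dtau, dv/dtau) = (-0.922543, 0.192227); Gamma_uuu = 0.000000, Gamma_uuv = 0.645744, Gamma_uvv = 0.516595, Gamma_vuu = 0.000000, Gamma_vuv = 0.415964, Gamma_vvv = 0.332771; k4 = (-0.922543, 0.192227, 0.209941, 0.135236)
  Y <- Y + (h/6)(k1 + 2k2 + 2k3 + k4): u = -0.2329, v = 1.0789, du/dtau = -0.9224, dv/dtau = 0.1920
step 3:
  k1: at (u, v) = (-0.232871, 1.078923), (du/dtau, dv/dtau) = (-0.922425, 0.192043); Gamma_uuu = 0.000000, Gamma_uuv = 0.645929, Gamma_uvv = 0.516743, Gamma_vuu = 0.000000, Gamma_vuv = 0.415873, Gamma_vvv = 0.332699; k1 = (-0.922425, 0.192043, 0.209789, 0.135070)
  k2: at (u, v) = (-0.348174, 1.102929), (du/dtau, dv/dtau) = (-0.896202, 0.208927); Gamma_uuu = 0.000000, Gamma_uuv = 0.691102, Gamma_uvv = 0.552881, Gamma_vuu = 0.000000, Gamma_vuv = 0.368087, Gamma_vvv = 0.294470; k2 = (-0.896202, 0.208927, 0.234671, 0.124988)
  k3: at (u, v) = (-0.344896, 1.105039), (du/dtau, dv/dtau) = (-0.893091, 0.207666); Gamma_uuu = 0.000000, Gamma_uuv = 0.688020, Gamma_uvv = 0.550416, Gamma_vuu = 0.000000, Gamma_vuv = 0.369076, Gamma_vvv = 0.295261; k3 = (-0.893091, 0.207666, 0.231470, 0.124168)
  k4: at (u, v) = (-0.456143, 1.130840), (du/dtau, dv/dtau) = (-0.864558, 0.223085); Gamma_uuu = 0.000000, Gamma_uuv = 0.724002, Gamma_uvv = 0.579201, Gamma_vuu = 0.000000, Gamma_vuv = 0.315020, Gamma_vvv = 0.252016; k4 = (-0.864558, 0.223085, 0.250451, 0.108974)
  Y <- Y + (h/6)(k1 + 2k2 + 2k3 + k4): u = -0.4564, v = 1.1309, du/dtau = -0.8644, dv/dtau = 0.2230
step 4:
  k1: at (u, v) = (-0.456436, 1.130936), (du/dtau, dv/dtau) = (-0.864403, 0.222974); Gamma_uuu = 0.000000, Gamma_uuv = 0.724067, Gamma_uvv = 0.579253, Gamma_vuu = 0.000000, Gamma_vuv = 0.314868, Gamma_vvv = 0.251894; k1 = (-0.864403, 0.222974, 0.250314, 0.108852)
  k2: at (u, v) = (-0.564486, 1.158808), (du/dtau, dv/dtau) = (-0.833114, 0.236581); Gamma_uuu = 0.000000, Gamma_uuv = 0.749586, Gamma_uvv = 0.599669, Gamma_vuu = 0.000000, Gamma_vuv = 0.256675, Gamma_vvv = 0.205340; k2 = (-0.833114, 0.236581, 0.261921, 0.089688)
  k3: at (u, v) = (-0.560575, 1.160509), (du/dtau, dv/dtau) = (-0.831663, 0.234185); Gamma_uuu = 0.000000, Gamma_uuv = 0.746848, Gamma_uvv = 0.597478, Gamma_vuu = 0.000000, Gamma_vuv = 0.259040, Gamma_vvv = 0.207232; k3 = (-0.831663, 0.234185, 0.258150, 0.089538)
  k4: at (u, v) = (-0.664352, 1.189483), (du/dtau, dv/dtau) = (-0.799866, 0.245359); Gamma_uuu = 0.000000, Gamma_uuv = 0.762155, Gamma_uvv = 0.609724, Gamma_vuu = 0.000000, Gamma_vuv = 0.200937, Gamma_vvv = 0.160749; k4 = (-0.799866, 0.245359, 0.262446, 0.069192)
  Y <- Y + (h/6)(k1 + 2k2 + 2k3 + k4): u = -0.6645, v = 1.1897, du/dtau = -0.7997, dv/dtau = 0.2453


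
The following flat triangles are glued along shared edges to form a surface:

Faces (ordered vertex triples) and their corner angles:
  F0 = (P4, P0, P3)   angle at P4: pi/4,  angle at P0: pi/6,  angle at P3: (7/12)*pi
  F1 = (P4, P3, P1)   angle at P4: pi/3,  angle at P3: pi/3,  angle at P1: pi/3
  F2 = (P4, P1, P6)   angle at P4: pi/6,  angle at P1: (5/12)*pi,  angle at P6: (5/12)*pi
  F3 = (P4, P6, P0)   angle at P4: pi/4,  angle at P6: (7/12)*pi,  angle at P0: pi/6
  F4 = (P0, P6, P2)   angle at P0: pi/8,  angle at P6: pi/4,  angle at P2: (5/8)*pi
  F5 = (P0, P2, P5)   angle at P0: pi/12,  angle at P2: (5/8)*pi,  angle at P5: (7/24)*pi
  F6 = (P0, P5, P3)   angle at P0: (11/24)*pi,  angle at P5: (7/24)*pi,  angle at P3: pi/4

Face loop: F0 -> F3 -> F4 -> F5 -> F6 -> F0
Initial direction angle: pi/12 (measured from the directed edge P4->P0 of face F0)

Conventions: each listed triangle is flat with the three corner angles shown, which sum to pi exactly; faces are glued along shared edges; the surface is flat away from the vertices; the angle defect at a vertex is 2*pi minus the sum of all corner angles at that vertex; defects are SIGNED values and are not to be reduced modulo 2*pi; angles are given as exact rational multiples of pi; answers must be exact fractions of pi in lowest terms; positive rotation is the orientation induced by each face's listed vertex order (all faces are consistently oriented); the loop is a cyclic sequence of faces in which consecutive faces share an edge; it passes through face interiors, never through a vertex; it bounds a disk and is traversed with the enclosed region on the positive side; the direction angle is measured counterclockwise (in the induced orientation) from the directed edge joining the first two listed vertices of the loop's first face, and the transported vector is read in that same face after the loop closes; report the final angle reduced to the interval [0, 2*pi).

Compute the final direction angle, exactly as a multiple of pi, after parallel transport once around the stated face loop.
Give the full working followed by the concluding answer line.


enclosed vertex P0: corner angles sum to pi, defect = 2*pi - pi = pi
the final direction is the initial angle plus the enclosed defects, taken mod 2*pi in the induced orientation
final angle = pi/12 + pi = (13/12)*pi (mod 2*pi)

Answer: final direction angle = (13/12)*pi
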